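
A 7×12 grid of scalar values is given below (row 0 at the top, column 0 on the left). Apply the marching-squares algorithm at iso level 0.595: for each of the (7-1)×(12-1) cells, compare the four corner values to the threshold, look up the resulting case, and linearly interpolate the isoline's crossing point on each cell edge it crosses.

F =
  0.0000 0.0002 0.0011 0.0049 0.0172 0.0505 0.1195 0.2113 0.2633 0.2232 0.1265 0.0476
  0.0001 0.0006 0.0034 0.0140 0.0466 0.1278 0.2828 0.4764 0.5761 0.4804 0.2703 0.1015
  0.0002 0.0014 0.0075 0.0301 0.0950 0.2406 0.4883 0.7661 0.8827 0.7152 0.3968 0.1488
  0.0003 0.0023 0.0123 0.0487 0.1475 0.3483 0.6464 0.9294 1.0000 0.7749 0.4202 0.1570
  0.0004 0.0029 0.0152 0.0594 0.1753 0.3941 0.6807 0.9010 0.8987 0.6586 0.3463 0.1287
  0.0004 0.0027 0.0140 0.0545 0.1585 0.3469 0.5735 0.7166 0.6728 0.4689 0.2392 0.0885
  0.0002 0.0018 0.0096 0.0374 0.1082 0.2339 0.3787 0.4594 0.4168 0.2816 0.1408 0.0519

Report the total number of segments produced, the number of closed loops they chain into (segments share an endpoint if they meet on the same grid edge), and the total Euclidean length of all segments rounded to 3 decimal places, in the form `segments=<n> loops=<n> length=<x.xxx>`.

segments=16 loops=1 length=12.720

cell (1,6): code 0100 → (1.409,7.000)–(2.000,6.384)
cell (1,7): code 1100 → (1.062,8.000)–(1.409,7.000)
cell (1,8): code 1100 → (1.488,9.000)–(1.062,8.000)
cell (1,9): code 1000 → (2.000,9.378)–(1.488,9.000)
cell (2,5): code 0100 → (2.675,6.000)–(3.000,5.828)
cell (2,6): code 1110 → (2.000,6.384)–(2.675,6.000)
cell (2,9): code 1001 → (3.000,9.507)–(2.000,9.378)
cell (3,5): code 0110 → (3.000,5.828)–(4.000,5.701)
cell (3,9): code 1001 → (4.000,9.204)–(3.000,9.507)
cell (4,5): code 0010 → (4.000,5.701)–(4.799,6.000)
cell (4,6): code 0111 → (4.799,6.000)–(5.000,6.150)
cell (4,8): code 1011 → (5.000,8.382)–(4.335,9.000)
cell (4,9): code 0001 → (4.335,9.000)–(4.000,9.204)
cell (5,6): code 0010 → (5.000,6.150)–(5.473,7.000)
cell (5,7): code 0011 → (5.473,7.000)–(5.304,8.000)
cell (5,8): code 0001 → (5.304,8.000)–(5.000,8.382)
total: 16 segments, chained into 1 closed loop(s), length Σ = 12.719916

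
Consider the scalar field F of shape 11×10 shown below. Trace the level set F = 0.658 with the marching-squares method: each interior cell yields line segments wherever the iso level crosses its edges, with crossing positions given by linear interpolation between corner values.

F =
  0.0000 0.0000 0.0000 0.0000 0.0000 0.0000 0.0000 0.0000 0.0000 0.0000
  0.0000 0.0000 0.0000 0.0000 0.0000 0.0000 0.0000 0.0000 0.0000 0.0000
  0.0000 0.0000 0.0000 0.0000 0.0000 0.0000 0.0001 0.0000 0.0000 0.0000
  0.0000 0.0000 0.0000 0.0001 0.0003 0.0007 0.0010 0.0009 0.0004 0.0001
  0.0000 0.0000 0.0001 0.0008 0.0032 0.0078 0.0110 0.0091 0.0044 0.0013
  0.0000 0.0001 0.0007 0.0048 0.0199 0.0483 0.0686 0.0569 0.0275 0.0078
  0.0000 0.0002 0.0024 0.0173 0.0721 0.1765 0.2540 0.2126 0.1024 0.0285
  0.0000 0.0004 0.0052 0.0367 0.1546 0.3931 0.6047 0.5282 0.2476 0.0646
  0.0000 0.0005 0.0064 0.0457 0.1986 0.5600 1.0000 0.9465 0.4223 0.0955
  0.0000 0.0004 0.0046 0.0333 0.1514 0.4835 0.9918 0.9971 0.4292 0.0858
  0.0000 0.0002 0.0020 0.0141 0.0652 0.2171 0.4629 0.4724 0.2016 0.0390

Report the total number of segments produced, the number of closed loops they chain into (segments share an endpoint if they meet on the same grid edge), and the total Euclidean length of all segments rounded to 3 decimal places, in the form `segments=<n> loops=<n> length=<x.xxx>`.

cell (7,5): code 0100 → (7.135,6.000)–(8.000,5.223)
cell (7,6): code 1100 → (7.310,7.000)–(7.135,6.000)
cell (7,7): code 1000 → (8.000,7.550)–(7.310,7.000)
cell (8,5): code 0110 → (8.000,5.223)–(9.000,5.343)
cell (8,7): code 1001 → (9.000,7.597)–(8.000,7.550)
cell (9,5): code 0010 → (9.000,5.343)–(9.631,6.000)
cell (9,6): code 0011 → (9.631,6.000)–(9.646,7.000)
cell (9,7): code 0001 → (9.646,7.000)–(9.000,7.597)
total: 8 segments, chained into 1 closed loop(s), length Σ = 7.859840

segments=8 loops=1 length=7.860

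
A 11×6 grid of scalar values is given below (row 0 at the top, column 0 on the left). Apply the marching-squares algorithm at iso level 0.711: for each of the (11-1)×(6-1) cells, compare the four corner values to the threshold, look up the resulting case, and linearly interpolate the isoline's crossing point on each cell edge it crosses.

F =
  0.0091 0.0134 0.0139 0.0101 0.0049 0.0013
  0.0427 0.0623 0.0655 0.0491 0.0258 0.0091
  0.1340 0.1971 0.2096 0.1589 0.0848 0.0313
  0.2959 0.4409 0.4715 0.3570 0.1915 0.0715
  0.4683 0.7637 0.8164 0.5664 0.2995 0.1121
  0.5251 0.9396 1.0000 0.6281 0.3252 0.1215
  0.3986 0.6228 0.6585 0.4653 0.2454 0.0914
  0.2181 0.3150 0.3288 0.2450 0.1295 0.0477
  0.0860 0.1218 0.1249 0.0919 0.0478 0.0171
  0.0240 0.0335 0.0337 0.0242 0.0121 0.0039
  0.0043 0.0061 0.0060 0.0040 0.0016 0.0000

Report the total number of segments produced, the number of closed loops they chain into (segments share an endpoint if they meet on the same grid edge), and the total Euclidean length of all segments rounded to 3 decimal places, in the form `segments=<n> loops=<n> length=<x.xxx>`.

cell (3,0): code 0100 → (3.837,1.000)–(4.000,0.822)
cell (3,1): code 1100 → (3.694,2.000)–(3.837,1.000)
cell (3,2): code 1000 → (4.000,2.422)–(3.694,2.000)
cell (4,0): code 0110 → (4.000,0.822)–(5.000,0.448)
cell (4,2): code 1001 → (5.000,2.777)–(4.000,2.422)
cell (5,0): code 0010 → (5.000,0.448)–(5.722,1.000)
cell (5,1): code 0011 → (5.722,1.000)–(5.846,2.000)
cell (5,2): code 0001 → (5.846,2.000)–(5.000,2.777)
total: 8 segments, chained into 1 closed loop(s), length Σ = 6.966144

segments=8 loops=1 length=6.966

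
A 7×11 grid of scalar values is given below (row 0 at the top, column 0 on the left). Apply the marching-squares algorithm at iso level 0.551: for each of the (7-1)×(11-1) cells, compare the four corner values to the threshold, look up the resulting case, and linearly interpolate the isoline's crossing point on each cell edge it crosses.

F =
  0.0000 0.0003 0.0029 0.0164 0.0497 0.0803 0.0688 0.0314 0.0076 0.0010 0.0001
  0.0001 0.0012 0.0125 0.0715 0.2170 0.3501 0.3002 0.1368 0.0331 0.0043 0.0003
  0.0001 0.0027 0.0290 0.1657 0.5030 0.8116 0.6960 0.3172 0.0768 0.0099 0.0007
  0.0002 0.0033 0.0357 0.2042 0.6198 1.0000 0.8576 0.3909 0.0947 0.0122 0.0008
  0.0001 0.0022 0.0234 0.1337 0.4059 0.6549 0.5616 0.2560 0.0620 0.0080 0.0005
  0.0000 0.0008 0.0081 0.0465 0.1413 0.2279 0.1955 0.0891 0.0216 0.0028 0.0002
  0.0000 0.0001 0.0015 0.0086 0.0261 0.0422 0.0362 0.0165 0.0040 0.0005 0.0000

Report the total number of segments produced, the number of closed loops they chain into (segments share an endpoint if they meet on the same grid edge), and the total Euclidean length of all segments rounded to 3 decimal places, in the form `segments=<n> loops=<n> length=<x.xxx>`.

segments=12 loops=1 length=8.638

cell (1,4): code 0100 → (1.435,5.000)–(2.000,4.156)
cell (1,5): code 1100 → (1.634,6.000)–(1.435,5.000)
cell (1,6): code 1000 → (2.000,6.383)–(1.634,6.000)
cell (2,3): code 0100 → (2.411,4.000)–(3.000,3.834)
cell (2,4): code 1110 → (2.000,4.156)–(2.411,4.000)
cell (2,6): code 1001 → (3.000,6.657)–(2.000,6.383)
cell (3,3): code 0010 → (3.000,3.834)–(3.322,4.000)
cell (3,4): code 0111 → (3.322,4.000)–(4.000,4.583)
cell (3,6): code 1001 → (4.000,6.035)–(3.000,6.657)
cell (4,4): code 0010 → (4.000,4.583)–(4.243,5.000)
cell (4,5): code 0011 → (4.243,5.000)–(4.029,6.000)
cell (4,6): code 0001 → (4.029,6.000)–(4.000,6.035)
total: 12 segments, chained into 1 closed loop(s), length Σ = 8.638123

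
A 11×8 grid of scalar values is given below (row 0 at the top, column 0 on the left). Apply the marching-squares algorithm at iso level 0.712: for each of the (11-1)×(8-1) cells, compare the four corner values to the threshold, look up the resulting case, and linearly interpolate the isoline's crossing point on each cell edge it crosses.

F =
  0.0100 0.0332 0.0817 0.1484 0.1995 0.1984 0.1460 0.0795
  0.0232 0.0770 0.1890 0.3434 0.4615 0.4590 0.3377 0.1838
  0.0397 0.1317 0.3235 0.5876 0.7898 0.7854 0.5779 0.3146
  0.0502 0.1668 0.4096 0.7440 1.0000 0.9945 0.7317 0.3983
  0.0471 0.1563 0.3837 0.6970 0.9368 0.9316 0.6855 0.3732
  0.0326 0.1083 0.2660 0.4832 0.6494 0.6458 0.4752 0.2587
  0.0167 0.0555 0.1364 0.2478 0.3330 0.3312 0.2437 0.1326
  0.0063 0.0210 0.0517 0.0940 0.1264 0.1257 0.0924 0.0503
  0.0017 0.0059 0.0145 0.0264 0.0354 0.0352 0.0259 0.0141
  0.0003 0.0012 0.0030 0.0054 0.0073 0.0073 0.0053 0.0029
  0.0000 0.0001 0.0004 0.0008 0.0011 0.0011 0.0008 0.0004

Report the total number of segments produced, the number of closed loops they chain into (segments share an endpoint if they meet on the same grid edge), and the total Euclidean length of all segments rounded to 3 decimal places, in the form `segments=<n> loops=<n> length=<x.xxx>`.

segments=14 loops=1 length=9.754

cell (1,3): code 0100 → (1.763,4.000)–(2.000,3.615)
cell (1,4): code 1100 → (1.775,5.000)–(1.763,4.000)
cell (1,5): code 1000 → (2.000,5.354)–(1.775,5.000)
cell (2,2): code 0100 → (2.795,3.000)–(3.000,2.904)
cell (2,3): code 1110 → (2.000,3.615)–(2.795,3.000)
cell (2,5): code 1101 → (2.872,6.000)–(2.000,5.354)
cell (2,6): code 1000 → (3.000,6.059)–(2.872,6.000)
cell (3,2): code 0010 → (3.000,2.904)–(3.681,3.000)
cell (3,3): code 0111 → (3.681,3.000)–(4.000,3.063)
cell (3,5): code 1011 → (4.000,5.892)–(3.426,6.000)
cell (3,6): code 0001 → (3.426,6.000)–(3.000,6.059)
cell (4,3): code 0010 → (4.000,3.063)–(4.782,4.000)
cell (4,4): code 0011 → (4.782,4.000)–(4.768,5.000)
cell (4,5): code 0001 → (4.768,5.000)–(4.000,5.892)
total: 14 segments, chained into 1 closed loop(s), length Σ = 9.754353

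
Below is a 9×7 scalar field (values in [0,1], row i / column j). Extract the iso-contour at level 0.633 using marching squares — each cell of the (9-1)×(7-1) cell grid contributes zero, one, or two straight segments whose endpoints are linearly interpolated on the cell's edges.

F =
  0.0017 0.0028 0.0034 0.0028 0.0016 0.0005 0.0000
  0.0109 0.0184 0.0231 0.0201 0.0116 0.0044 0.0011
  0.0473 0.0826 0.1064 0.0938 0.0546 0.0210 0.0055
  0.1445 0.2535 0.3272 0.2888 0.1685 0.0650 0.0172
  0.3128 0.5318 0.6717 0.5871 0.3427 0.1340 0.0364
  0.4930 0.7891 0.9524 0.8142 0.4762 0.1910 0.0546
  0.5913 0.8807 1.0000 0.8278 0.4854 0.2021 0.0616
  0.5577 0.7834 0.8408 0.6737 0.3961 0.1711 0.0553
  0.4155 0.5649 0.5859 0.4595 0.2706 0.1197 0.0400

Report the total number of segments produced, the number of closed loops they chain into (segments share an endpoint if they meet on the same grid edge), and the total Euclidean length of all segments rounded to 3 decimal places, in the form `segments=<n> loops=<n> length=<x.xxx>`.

cell (3,1): code 0100 → (3.888,2.000)–(4.000,1.723)
cell (3,2): code 1000 → (4.000,2.457)–(3.888,2.000)
cell (4,0): code 0100 → (4.393,1.000)–(5.000,0.473)
cell (4,1): code 1110 → (4.000,1.723)–(4.393,1.000)
cell (4,2): code 1101 → (4.202,3.000)–(4.000,2.457)
cell (4,3): code 1000 → (5.000,3.536)–(4.202,3.000)
cell (5,0): code 0110 → (5.000,0.473)–(6.000,0.144)
cell (5,3): code 1001 → (6.000,3.569)–(5.000,3.536)
cell (6,0): code 0110 → (6.000,0.144)–(7.000,0.334)
cell (6,3): code 1001 → (7.000,3.147)–(6.000,3.569)
cell (7,0): code 0010 → (7.000,0.334)–(7.688,1.000)
cell (7,1): code 0011 → (7.688,1.000)–(7.815,2.000)
cell (7,2): code 0011 → (7.815,2.000)–(7.190,3.000)
cell (7,3): code 0001 → (7.190,3.000)–(7.000,3.147)
total: 14 segments, chained into 1 closed loop(s), length Σ = 11.478888

segments=14 loops=1 length=11.479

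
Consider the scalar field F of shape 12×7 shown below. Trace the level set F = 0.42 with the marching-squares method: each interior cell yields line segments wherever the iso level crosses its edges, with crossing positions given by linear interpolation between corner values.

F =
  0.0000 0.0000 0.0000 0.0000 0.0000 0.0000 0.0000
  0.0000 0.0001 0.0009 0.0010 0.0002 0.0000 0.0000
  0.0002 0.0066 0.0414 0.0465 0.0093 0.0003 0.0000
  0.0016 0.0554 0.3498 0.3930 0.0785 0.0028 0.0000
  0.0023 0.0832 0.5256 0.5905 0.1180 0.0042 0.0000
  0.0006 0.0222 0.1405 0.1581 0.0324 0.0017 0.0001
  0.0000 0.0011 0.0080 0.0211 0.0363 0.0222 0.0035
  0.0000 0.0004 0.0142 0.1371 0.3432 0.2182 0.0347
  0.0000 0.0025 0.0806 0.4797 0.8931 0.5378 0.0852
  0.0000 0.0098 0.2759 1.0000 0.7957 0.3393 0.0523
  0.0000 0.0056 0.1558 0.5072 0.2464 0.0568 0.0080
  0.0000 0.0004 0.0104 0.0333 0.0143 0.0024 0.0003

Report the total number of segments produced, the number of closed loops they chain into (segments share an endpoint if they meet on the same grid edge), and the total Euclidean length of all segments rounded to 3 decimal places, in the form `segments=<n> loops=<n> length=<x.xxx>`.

cell (3,1): code 0100 → (3.399,2.000)–(4.000,1.761)
cell (3,2): code 1100 → (3.137,3.000)–(3.399,2.000)
cell (3,3): code 1000 → (4.000,3.361)–(3.137,3.000)
cell (4,1): code 0010 → (4.000,1.761)–(4.274,2.000)
cell (4,2): code 0011 → (4.274,2.000)–(4.394,3.000)
cell (4,3): code 0001 → (4.394,3.000)–(4.000,3.361)
cell (7,2): code 0100 → (7.826,3.000)–(8.000,2.850)
cell (7,3): code 1100 → (7.140,4.000)–(7.826,3.000)
cell (7,4): code 1100 → (7.631,5.000)–(7.140,4.000)
cell (7,5): code 1000 → (8.000,5.260)–(7.631,5.000)
cell (8,2): code 0110 → (8.000,2.850)–(9.000,2.199)
cell (8,4): code 1011 → (9.000,4.823)–(8.593,5.000)
cell (8,5): code 0001 → (8.593,5.000)–(8.000,5.260)
cell (9,2): code 0110 → (9.000,2.199)–(10.000,2.752)
cell (9,3): code 1011 → (10.000,3.334)–(9.684,4.000)
cell (9,4): code 0001 → (9.684,4.000)–(9.000,4.823)
cell (10,2): code 0010 → (10.000,2.752)–(10.184,3.000)
cell (10,3): code 0001 → (10.184,3.000)–(10.000,3.334)
total: 18 segments, chained into 2 closed loop(s), length Σ = 13.454291

segments=18 loops=2 length=13.454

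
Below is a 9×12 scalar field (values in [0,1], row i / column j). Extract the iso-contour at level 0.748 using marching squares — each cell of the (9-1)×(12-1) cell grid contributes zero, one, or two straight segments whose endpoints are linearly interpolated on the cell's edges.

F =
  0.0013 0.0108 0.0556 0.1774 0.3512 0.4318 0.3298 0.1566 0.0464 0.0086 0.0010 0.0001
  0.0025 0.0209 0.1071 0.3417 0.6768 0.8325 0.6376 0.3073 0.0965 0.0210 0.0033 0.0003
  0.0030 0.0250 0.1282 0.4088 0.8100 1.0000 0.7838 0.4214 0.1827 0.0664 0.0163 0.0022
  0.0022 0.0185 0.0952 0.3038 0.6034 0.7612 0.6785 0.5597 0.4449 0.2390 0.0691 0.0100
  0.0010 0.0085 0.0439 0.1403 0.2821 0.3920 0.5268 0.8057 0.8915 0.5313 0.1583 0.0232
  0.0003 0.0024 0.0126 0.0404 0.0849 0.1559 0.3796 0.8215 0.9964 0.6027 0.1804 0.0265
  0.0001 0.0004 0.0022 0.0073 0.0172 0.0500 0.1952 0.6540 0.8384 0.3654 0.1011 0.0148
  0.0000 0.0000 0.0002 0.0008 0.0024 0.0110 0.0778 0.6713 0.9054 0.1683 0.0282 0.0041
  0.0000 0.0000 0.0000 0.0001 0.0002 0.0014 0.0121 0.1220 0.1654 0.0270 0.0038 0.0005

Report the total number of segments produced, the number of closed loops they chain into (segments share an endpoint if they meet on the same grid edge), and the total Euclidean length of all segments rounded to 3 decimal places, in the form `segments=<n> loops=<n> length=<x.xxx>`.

cell (0,4): code 0100 → (0.789,5.000)–(1.000,4.457)
cell (0,5): code 1000 → (1.000,5.434)–(0.789,5.000)
cell (1,3): code 0100 → (1.535,4.000)–(2.000,3.845)
cell (1,4): code 1110 → (1.000,4.457)–(1.535,4.000)
cell (1,5): code 1101 → (1.755,6.000)–(1.000,5.434)
cell (1,6): code 1000 → (2.000,6.099)–(1.755,6.000)
cell (2,3): code 0010 → (2.000,3.845)–(2.300,4.000)
cell (2,4): code 0111 → (2.300,4.000)–(3.000,4.916)
cell (2,5): code 1011 → (3.000,5.160)–(2.340,6.000)
cell (2,6): code 0001 → (2.340,6.000)–(2.000,6.099)
cell (3,4): code 0010 → (3.000,4.916)–(3.036,5.000)
cell (3,5): code 0001 → (3.036,5.000)–(3.000,5.160)
cell (3,6): code 0100 → (3.765,7.000)–(4.000,6.793)
cell (3,7): code 1100 → (3.679,8.000)–(3.765,7.000)
cell (3,8): code 1000 → (4.000,8.398)–(3.679,8.000)
cell (4,6): code 0110 → (4.000,6.793)–(5.000,6.834)
cell (4,8): code 1001 → (5.000,8.631)–(4.000,8.398)
cell (5,6): code 0010 → (5.000,6.834)–(5.439,7.000)
cell (5,7): code 0111 → (5.439,7.000)–(6.000,7.510)
cell (5,8): code 1001 → (6.000,8.191)–(5.000,8.631)
cell (6,7): code 0110 → (6.000,7.510)–(7.000,7.328)
cell (6,8): code 1001 → (7.000,8.214)–(6.000,8.191)
cell (7,7): code 0010 → (7.000,7.328)–(7.213,8.000)
cell (7,8): code 0001 → (7.213,8.000)–(7.000,8.214)
total: 24 segments, chained into 2 closed loop(s), length Σ = 15.833070

segments=24 loops=2 length=15.833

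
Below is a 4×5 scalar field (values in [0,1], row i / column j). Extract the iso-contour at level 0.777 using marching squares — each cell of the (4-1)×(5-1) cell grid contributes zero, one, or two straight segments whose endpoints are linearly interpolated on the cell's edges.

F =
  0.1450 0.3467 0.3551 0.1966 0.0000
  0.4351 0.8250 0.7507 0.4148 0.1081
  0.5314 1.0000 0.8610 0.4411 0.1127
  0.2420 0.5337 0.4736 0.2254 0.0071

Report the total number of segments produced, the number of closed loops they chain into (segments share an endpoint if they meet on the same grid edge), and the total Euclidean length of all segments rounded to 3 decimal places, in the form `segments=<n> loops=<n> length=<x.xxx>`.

segments=8 loops=1 length=5.090

cell (0,0): code 0100 → (0.900,1.000)–(1.000,0.877)
cell (0,1): code 1000 → (1.000,1.646)–(0.900,1.000)
cell (1,0): code 0110 → (1.000,0.877)–(2.000,0.524)
cell (1,1): code 1101 → (1.238,2.000)–(1.000,1.646)
cell (1,2): code 1000 → (2.000,2.200)–(1.238,2.000)
cell (2,0): code 0010 → (2.000,0.524)–(2.478,1.000)
cell (2,1): code 0011 → (2.478,1.000)–(2.217,2.000)
cell (2,2): code 0001 → (2.217,2.000)–(2.000,2.200)
total: 8 segments, chained into 1 closed loop(s), length Σ = 5.090477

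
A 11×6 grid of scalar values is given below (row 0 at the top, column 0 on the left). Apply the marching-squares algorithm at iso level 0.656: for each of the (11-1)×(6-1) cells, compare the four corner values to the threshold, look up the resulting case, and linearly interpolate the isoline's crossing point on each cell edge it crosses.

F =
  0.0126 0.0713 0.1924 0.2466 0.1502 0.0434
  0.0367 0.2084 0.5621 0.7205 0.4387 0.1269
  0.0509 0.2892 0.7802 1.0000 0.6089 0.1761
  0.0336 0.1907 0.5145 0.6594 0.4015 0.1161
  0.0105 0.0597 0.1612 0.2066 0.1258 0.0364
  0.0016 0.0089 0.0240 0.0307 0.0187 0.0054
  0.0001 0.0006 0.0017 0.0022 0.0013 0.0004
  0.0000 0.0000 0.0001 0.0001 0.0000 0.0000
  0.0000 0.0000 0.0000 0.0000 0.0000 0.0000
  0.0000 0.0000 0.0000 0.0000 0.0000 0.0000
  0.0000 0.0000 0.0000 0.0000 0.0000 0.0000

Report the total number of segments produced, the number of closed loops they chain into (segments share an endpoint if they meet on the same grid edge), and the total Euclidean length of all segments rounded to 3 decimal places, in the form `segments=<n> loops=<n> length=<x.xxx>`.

segments=10 loops=1 length=6.251

cell (0,2): code 0100 → (0.864,3.000)–(1.000,2.593)
cell (0,3): code 1000 → (1.000,3.229)–(0.864,3.000)
cell (1,1): code 0100 → (1.431,2.000)–(2.000,1.747)
cell (1,2): code 1110 → (1.000,2.593)–(1.431,2.000)
cell (1,3): code 1001 → (2.000,3.880)–(1.000,3.229)
cell (2,1): code 0010 → (2.000,1.747)–(2.467,2.000)
cell (2,2): code 0111 → (2.467,2.000)–(3.000,2.977)
cell (2,3): code 1001 → (3.000,3.013)–(2.000,3.880)
cell (3,2): code 0010 → (3.000,2.977)–(3.008,3.000)
cell (3,3): code 0001 → (3.008,3.000)–(3.000,3.013)
total: 10 segments, chained into 1 closed loop(s), length Σ = 6.251193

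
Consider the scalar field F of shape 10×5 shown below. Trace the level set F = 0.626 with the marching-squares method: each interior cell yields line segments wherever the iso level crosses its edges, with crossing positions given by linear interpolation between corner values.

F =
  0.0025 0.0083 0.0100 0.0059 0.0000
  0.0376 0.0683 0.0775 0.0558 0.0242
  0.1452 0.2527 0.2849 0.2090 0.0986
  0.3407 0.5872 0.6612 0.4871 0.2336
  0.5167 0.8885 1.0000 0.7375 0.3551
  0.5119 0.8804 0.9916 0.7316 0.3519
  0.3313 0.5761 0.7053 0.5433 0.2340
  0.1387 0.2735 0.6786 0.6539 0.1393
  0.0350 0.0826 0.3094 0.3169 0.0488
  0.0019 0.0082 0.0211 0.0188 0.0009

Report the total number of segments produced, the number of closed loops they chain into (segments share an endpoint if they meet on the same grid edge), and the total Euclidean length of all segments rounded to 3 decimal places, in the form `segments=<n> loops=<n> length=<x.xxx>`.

segments=18 loops=1 length=12.244

cell (2,1): code 0100 → (2.906,2.000)–(3.000,1.524)
cell (2,2): code 1000 → (3.000,2.202)–(2.906,2.000)
cell (3,0): code 0100 → (3.129,1.000)–(4.000,0.294)
cell (3,1): code 1110 → (3.000,1.524)–(3.129,1.000)
cell (3,2): code 1101 → (3.555,3.000)–(3.000,2.202)
cell (3,3): code 1000 → (4.000,3.292)–(3.555,3.000)
cell (4,0): code 0110 → (4.000,0.294)–(5.000,0.310)
cell (4,3): code 1001 → (5.000,3.278)–(4.000,3.292)
cell (5,0): code 0010 → (5.000,0.310)–(5.836,1.000)
cell (5,1): code 0111 → (5.836,1.000)–(6.000,1.386)
cell (5,2): code 1011 → (6.000,2.490)–(5.561,3.000)
cell (5,3): code 0001 → (5.561,3.000)–(5.000,3.278)
cell (6,1): code 0110 → (6.000,1.386)–(7.000,1.870)
cell (6,2): code 1101 → (6.748,3.000)–(6.000,2.490)
cell (6,3): code 1000 → (7.000,3.054)–(6.748,3.000)
cell (7,1): code 0010 → (7.000,1.870)–(7.142,2.000)
cell (7,2): code 0011 → (7.142,2.000)–(7.083,3.000)
cell (7,3): code 0001 → (7.083,3.000)–(7.000,3.054)
total: 18 segments, chained into 1 closed loop(s), length Σ = 12.244094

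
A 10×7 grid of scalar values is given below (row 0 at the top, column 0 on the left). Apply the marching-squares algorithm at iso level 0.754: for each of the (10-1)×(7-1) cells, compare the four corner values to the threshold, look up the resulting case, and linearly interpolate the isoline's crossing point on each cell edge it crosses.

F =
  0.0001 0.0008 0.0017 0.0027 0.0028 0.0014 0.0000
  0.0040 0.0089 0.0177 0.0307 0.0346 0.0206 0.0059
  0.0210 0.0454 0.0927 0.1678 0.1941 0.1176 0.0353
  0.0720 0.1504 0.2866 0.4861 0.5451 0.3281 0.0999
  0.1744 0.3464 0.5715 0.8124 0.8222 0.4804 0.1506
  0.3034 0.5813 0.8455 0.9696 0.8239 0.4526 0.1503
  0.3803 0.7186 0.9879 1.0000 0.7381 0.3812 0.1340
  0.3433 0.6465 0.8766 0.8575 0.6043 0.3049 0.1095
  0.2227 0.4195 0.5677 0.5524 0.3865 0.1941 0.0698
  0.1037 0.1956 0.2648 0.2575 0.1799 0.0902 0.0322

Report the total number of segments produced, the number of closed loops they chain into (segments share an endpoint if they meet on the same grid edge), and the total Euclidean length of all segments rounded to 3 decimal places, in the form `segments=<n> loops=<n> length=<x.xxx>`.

segments=14 loops=1 length=10.654

cell (3,2): code 0100 → (3.821,3.000)–(4.000,2.758)
cell (3,3): code 1100 → (3.754,4.000)–(3.821,3.000)
cell (3,4): code 1000 → (4.000,4.200)–(3.754,4.000)
cell (4,1): code 0100 → (4.666,2.000)–(5.000,1.654)
cell (4,2): code 1110 → (4.000,2.758)–(4.666,2.000)
cell (4,4): code 1001 → (5.000,4.188)–(4.000,4.200)
cell (5,1): code 0110 → (5.000,1.654)–(6.000,1.131)
cell (5,3): code 1011 → (6.000,3.939)–(5.815,4.000)
cell (5,4): code 0001 → (5.815,4.000)–(5.000,4.188)
cell (6,1): code 0110 → (6.000,1.131)–(7.000,1.467)
cell (6,3): code 1001 → (7.000,3.409)–(6.000,3.939)
cell (7,1): code 0010 → (7.000,1.467)–(7.397,2.000)
cell (7,2): code 0011 → (7.397,2.000)–(7.339,3.000)
cell (7,3): code 0001 → (7.339,3.000)–(7.000,3.409)
total: 14 segments, chained into 1 closed loop(s), length Σ = 10.653752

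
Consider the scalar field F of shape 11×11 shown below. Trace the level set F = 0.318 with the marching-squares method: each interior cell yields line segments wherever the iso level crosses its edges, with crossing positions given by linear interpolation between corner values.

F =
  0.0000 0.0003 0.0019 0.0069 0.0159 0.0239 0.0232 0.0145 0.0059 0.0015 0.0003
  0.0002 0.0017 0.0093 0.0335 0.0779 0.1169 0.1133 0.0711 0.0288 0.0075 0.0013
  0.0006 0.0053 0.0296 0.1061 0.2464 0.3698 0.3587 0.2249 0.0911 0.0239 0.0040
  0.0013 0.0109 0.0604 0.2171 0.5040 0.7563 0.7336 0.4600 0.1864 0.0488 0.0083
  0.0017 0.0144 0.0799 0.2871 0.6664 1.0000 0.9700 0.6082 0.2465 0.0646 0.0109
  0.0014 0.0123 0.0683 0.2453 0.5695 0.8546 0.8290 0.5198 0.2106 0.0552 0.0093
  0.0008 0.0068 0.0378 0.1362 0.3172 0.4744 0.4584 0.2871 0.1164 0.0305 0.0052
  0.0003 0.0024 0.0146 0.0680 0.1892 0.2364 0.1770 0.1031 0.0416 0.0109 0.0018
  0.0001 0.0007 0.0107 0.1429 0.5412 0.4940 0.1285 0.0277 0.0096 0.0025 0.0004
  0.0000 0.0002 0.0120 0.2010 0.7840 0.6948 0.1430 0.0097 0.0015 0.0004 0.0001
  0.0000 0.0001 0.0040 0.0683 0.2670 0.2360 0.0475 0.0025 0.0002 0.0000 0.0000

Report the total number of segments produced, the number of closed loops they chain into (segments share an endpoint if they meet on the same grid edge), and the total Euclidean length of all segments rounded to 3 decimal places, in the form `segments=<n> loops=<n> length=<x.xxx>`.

cell (1,4): code 0100 → (1.795,5.000)–(2.000,4.580)
cell (1,5): code 1100 → (1.834,6.000)–(1.795,5.000)
cell (1,6): code 1000 → (2.000,6.304)–(1.834,6.000)
cell (2,3): code 0100 → (2.278,4.000)–(3.000,3.352)
cell (2,4): code 1110 → (2.000,4.580)–(2.278,4.000)
cell (2,6): code 1101 → (2.396,7.000)–(2.000,6.304)
cell (2,7): code 1000 → (3.000,7.519)–(2.396,7.000)
cell (3,3): code 0110 → (3.000,3.352)–(4.000,3.081)
cell (3,7): code 1001 → (4.000,7.802)–(3.000,7.519)
cell (4,3): code 0110 → (4.000,3.081)–(5.000,3.224)
cell (4,7): code 1001 → (5.000,7.653)–(4.000,7.802)
cell (5,3): code 0010 → (5.000,3.224)–(5.997,4.000)
cell (5,4): code 0111 → (5.997,4.000)–(6.000,4.005)
cell (5,6): code 1011 → (6.000,6.820)–(5.867,7.000)
cell (5,7): code 0001 → (5.867,7.000)–(5.000,7.653)
cell (6,4): code 0010 → (6.000,4.005)–(6.657,5.000)
cell (6,5): code 0011 → (6.657,5.000)–(6.499,6.000)
cell (6,6): code 0001 → (6.499,6.000)–(6.000,6.820)
cell (7,3): code 0100 → (7.366,4.000)–(8.000,3.440)
cell (7,4): code 1100 → (7.317,5.000)–(7.366,4.000)
cell (7,5): code 1000 → (8.000,5.482)–(7.317,5.000)
cell (8,3): code 0110 → (8.000,3.440)–(9.000,3.201)
cell (8,5): code 1001 → (9.000,5.683)–(8.000,5.482)
cell (9,3): code 0010 → (9.000,3.201)–(9.901,4.000)
cell (9,4): code 0011 → (9.901,4.000)–(9.821,5.000)
cell (9,5): code 0001 → (9.821,5.000)–(9.000,5.683)
total: 26 segments, chained into 2 closed loop(s), length Σ = 22.871814

segments=26 loops=2 length=22.872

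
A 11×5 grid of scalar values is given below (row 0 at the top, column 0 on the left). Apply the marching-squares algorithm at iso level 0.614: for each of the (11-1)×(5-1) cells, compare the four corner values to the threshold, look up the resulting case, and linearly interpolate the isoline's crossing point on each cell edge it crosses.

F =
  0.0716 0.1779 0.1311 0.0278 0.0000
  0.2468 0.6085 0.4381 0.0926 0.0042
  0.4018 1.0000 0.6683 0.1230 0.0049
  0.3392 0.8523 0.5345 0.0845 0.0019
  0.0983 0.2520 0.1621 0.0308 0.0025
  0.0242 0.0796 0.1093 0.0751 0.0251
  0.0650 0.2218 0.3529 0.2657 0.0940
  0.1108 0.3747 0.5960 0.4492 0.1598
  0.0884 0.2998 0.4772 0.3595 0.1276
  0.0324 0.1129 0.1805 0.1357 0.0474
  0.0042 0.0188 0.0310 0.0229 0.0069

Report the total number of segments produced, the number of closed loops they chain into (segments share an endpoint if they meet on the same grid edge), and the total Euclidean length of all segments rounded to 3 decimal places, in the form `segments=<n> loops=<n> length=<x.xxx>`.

cell (1,0): code 0100 → (1.014,1.000)–(2.000,0.355)
cell (1,1): code 1100 → (1.764,2.000)–(1.014,1.000)
cell (1,2): code 1000 → (2.000,2.100)–(1.764,2.000)
cell (2,0): code 0110 → (2.000,0.355)–(3.000,0.536)
cell (2,1): code 1011 → (3.000,1.750)–(2.406,2.000)
cell (2,2): code 0001 → (2.406,2.000)–(2.000,2.100)
cell (3,0): code 0010 → (3.000,0.536)–(3.397,1.000)
cell (3,1): code 0001 → (3.397,1.000)–(3.000,1.750)
total: 8 segments, chained into 1 closed loop(s), length Σ = 6.222592

segments=8 loops=1 length=6.223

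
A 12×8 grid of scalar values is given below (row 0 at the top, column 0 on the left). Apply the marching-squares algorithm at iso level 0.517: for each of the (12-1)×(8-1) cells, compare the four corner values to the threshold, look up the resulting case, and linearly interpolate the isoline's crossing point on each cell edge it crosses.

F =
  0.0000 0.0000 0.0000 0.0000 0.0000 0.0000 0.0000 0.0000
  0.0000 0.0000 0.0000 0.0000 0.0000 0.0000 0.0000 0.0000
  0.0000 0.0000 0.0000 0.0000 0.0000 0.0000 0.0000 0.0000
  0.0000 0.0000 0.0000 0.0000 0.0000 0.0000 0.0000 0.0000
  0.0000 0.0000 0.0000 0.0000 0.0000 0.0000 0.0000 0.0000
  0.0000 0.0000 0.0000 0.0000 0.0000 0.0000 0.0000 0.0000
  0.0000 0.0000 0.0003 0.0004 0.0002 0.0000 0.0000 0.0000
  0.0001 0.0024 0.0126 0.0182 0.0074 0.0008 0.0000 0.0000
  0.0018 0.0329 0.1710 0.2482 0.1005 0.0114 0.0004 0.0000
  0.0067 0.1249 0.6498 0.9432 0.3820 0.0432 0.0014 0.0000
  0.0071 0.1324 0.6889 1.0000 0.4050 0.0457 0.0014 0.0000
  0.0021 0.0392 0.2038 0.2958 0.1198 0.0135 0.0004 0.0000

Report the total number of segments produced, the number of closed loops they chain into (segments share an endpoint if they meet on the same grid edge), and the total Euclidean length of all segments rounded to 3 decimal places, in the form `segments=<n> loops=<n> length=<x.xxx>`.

cell (8,1): code 0100 → (8.723,2.000)–(9.000,1.747)
cell (8,2): code 1100 → (8.387,3.000)–(8.723,2.000)
cell (8,3): code 1000 → (9.000,3.759)–(8.387,3.000)
cell (9,1): code 0110 → (9.000,1.747)–(10.000,1.691)
cell (9,3): code 1001 → (10.000,3.812)–(9.000,3.759)
cell (10,1): code 0010 → (10.000,1.691)–(10.354,2.000)
cell (10,2): code 0011 → (10.354,2.000)–(10.686,3.000)
cell (10,3): code 0001 → (10.686,3.000)–(10.000,3.812)
total: 8 segments, chained into 1 closed loop(s), length Σ = 6.995715

segments=8 loops=1 length=6.996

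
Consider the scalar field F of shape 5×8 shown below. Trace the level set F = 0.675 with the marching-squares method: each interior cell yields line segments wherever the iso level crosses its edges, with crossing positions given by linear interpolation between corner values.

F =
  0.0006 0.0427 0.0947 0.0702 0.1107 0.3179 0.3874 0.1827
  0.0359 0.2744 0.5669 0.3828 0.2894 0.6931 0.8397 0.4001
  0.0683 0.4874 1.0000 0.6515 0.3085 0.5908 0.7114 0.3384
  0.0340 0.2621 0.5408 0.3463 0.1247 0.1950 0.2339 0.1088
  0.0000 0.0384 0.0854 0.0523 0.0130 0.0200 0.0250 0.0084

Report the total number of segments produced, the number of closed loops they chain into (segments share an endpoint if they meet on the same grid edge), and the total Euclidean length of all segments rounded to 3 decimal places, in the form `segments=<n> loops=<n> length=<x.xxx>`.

segments=12 loops=2 length=8.672

cell (0,4): code 0100 → (0.952,5.000)–(1.000,4.955)
cell (0,5): code 1100 → (0.636,6.000)–(0.952,5.000)
cell (0,6): code 1000 → (1.000,6.375)–(0.636,6.000)
cell (1,1): code 0100 → (1.250,2.000)–(2.000,1.366)
cell (1,2): code 1000 → (2.000,2.933)–(1.250,2.000)
cell (1,4): code 0010 → (1.000,4.955)–(1.177,5.000)
cell (1,5): code 0111 → (1.177,5.000)–(2.000,5.698)
cell (1,6): code 1001 → (2.000,6.098)–(1.000,6.375)
cell (2,1): code 0010 → (2.000,1.366)–(2.708,2.000)
cell (2,2): code 0001 → (2.708,2.000)–(2.000,2.933)
cell (2,5): code 0010 → (2.000,5.698)–(2.076,6.000)
cell (2,6): code 0001 → (2.076,6.000)–(2.000,6.098)
total: 12 segments, chained into 2 closed loop(s), length Σ = 8.671980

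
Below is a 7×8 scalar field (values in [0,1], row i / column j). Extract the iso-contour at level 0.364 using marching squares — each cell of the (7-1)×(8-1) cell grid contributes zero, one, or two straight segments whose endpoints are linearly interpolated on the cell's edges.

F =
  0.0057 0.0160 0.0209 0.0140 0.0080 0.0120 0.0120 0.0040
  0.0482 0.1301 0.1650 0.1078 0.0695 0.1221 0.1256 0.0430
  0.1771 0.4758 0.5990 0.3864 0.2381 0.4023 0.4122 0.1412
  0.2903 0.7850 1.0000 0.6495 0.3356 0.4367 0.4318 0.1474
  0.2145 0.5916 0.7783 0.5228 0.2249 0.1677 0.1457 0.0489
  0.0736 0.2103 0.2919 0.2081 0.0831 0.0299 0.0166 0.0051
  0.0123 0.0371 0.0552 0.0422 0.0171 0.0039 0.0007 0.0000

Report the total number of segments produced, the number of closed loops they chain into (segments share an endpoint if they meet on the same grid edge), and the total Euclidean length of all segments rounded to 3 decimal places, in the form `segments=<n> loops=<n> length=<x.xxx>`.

cell (1,0): code 0100 → (1.677,1.000)–(2.000,0.626)
cell (1,1): code 1100 → (1.459,2.000)–(1.677,1.000)
cell (1,2): code 1100 → (1.920,3.000)–(1.459,2.000)
cell (1,3): code 1000 → (2.000,3.151)–(1.920,3.000)
cell (1,4): code 0100 → (1.863,5.000)–(2.000,4.767)
cell (1,5): code 1100 → (1.832,6.000)–(1.863,5.000)
cell (1,6): code 1000 → (2.000,6.178)–(1.832,6.000)
cell (2,0): code 0110 → (2.000,0.626)–(3.000,0.149)
cell (2,3): code 1001 → (3.000,3.910)–(2.000,3.151)
cell (2,4): code 0110 → (2.000,4.767)–(3.000,4.281)
cell (2,6): code 1001 → (3.000,6.238)–(2.000,6.178)
cell (3,0): code 0110 → (3.000,0.149)–(4.000,0.396)
cell (3,3): code 1001 → (4.000,3.533)–(3.000,3.910)
cell (3,4): code 0010 → (3.000,4.281)–(3.270,5.000)
cell (3,5): code 0011 → (3.270,5.000)–(3.237,6.000)
cell (3,6): code 0001 → (3.237,6.000)–(3.000,6.238)
cell (4,0): code 0010 → (4.000,0.396)–(4.597,1.000)
cell (4,1): code 0011 → (4.597,1.000)–(4.852,2.000)
cell (4,2): code 0011 → (4.852,2.000)–(4.505,3.000)
cell (4,3): code 0001 → (4.505,3.000)–(4.000,3.533)
total: 20 segments, chained into 2 closed loop(s), length Σ = 16.659580

segments=20 loops=2 length=16.660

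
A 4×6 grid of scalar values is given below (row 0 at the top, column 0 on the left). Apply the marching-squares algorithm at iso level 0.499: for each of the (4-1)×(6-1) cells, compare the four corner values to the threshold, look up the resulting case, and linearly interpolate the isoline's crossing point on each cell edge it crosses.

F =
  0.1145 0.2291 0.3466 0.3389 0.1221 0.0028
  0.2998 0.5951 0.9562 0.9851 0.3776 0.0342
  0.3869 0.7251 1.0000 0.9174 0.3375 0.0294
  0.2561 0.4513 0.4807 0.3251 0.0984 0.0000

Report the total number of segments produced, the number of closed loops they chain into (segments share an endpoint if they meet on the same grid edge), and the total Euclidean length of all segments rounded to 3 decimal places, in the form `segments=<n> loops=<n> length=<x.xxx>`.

cell (0,0): code 0100 → (0.737,1.000)–(1.000,0.675)
cell (0,1): code 1100 → (0.250,2.000)–(0.737,1.000)
cell (0,2): code 1100 → (0.248,3.000)–(0.250,2.000)
cell (0,3): code 1000 → (1.000,3.800)–(0.248,3.000)
cell (1,0): code 0110 → (1.000,0.675)–(2.000,0.331)
cell (1,3): code 1001 → (2.000,3.722)–(1.000,3.800)
cell (2,0): code 0010 → (2.000,0.331)–(2.826,1.000)
cell (2,1): code 0011 → (2.826,1.000)–(2.965,2.000)
cell (2,2): code 0011 → (2.965,2.000)–(2.706,3.000)
cell (2,3): code 0001 → (2.706,3.000)–(2.000,3.722)
total: 10 segments, chained into 1 closed loop(s), length Σ = 9.803840

segments=10 loops=1 length=9.804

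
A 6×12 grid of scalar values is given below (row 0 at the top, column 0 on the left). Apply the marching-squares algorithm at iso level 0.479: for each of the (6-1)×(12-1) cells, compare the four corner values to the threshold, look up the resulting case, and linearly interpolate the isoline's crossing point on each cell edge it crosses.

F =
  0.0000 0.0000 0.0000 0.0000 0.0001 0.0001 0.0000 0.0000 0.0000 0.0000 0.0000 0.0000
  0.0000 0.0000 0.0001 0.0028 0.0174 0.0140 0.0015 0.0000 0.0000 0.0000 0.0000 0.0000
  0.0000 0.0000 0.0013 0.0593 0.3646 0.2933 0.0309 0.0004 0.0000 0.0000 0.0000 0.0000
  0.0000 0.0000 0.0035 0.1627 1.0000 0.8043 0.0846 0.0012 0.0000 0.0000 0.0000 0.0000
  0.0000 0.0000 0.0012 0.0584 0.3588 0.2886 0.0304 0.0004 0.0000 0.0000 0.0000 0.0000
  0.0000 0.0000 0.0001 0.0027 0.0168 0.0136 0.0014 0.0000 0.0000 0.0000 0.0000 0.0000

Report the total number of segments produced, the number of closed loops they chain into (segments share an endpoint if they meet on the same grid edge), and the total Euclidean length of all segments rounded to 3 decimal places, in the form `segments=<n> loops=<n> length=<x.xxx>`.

cell (2,3): code 0100 → (2.180,4.000)–(3.000,3.378)
cell (2,4): code 1100 → (2.363,5.000)–(2.180,4.000)
cell (2,5): code 1000 → (3.000,5.452)–(2.363,5.000)
cell (3,3): code 0010 → (3.000,3.378)–(3.813,4.000)
cell (3,4): code 0011 → (3.813,4.000)–(3.631,5.000)
cell (3,5): code 0001 → (3.631,5.000)–(3.000,5.452)
total: 6 segments, chained into 1 closed loop(s), length Σ = 5.642555

segments=6 loops=1 length=5.643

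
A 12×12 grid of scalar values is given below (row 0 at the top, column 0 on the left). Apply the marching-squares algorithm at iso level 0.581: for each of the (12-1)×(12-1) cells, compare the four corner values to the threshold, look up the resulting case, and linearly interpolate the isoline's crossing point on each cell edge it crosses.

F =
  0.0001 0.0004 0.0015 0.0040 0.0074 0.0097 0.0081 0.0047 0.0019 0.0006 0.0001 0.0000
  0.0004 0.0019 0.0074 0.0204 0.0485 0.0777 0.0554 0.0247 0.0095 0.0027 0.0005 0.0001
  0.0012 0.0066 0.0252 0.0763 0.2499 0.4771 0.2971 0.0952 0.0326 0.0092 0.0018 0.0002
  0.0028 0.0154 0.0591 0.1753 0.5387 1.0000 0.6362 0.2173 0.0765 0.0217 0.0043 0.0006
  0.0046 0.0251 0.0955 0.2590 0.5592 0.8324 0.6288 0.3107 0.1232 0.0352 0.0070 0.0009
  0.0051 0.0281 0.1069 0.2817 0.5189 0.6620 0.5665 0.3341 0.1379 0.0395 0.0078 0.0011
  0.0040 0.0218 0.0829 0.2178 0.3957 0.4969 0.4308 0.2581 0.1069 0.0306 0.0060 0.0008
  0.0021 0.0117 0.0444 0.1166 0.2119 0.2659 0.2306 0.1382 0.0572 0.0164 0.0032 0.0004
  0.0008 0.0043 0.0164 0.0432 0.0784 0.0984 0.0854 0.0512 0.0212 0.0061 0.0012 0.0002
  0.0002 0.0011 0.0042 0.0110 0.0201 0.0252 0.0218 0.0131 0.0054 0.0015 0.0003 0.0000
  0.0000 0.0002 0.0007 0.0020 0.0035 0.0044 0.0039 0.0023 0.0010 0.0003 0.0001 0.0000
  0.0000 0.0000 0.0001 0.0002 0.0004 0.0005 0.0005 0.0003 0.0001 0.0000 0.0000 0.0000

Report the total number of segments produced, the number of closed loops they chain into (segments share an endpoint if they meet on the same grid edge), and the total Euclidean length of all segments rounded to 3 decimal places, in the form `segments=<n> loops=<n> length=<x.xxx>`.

cell (2,4): code 0100 → (2.199,5.000)–(3.000,4.092)
cell (2,5): code 1100 → (2.837,6.000)–(2.199,5.000)
cell (2,6): code 1000 → (3.000,6.132)–(2.837,6.000)
cell (3,4): code 0110 → (3.000,4.092)–(4.000,4.080)
cell (3,6): code 1001 → (4.000,6.150)–(3.000,6.132)
cell (4,4): code 0110 → (4.000,4.080)–(5.000,4.434)
cell (4,5): code 1011 → (5.000,5.848)–(4.767,6.000)
cell (4,6): code 0001 → (4.767,6.000)–(4.000,6.150)
cell (5,4): code 0010 → (5.000,4.434)–(5.491,5.000)
cell (5,5): code 0001 → (5.491,5.000)–(5.000,5.848)
total: 10 segments, chained into 1 closed loop(s), length Σ = 8.456874

segments=10 loops=1 length=8.457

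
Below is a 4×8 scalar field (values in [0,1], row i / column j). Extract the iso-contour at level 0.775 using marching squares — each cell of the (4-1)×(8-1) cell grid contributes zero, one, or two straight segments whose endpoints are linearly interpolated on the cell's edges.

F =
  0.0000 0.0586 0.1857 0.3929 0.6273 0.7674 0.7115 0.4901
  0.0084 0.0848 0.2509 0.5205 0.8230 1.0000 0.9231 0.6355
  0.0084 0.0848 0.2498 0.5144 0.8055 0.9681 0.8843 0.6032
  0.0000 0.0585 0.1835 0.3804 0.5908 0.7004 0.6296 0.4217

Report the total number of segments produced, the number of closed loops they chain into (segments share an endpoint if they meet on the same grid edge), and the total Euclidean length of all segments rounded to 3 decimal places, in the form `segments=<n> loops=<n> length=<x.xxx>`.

segments=10 loops=1 length=8.392

cell (0,3): code 0100 → (0.755,4.000)–(1.000,3.841)
cell (0,4): code 1100 → (0.033,5.000)–(0.755,4.000)
cell (0,5): code 1100 → (0.300,6.000)–(0.033,5.000)
cell (0,6): code 1000 → (1.000,6.515)–(0.300,6.000)
cell (1,3): code 0110 → (1.000,3.841)–(2.000,3.895)
cell (1,6): code 1001 → (2.000,6.389)–(1.000,6.515)
cell (2,3): code 0010 → (2.000,3.895)–(2.142,4.000)
cell (2,4): code 0011 → (2.142,4.000)–(2.721,5.000)
cell (2,5): code 0011 → (2.721,5.000)–(2.429,6.000)
cell (2,6): code 0001 → (2.429,6.000)–(2.000,6.389)
total: 10 segments, chained into 1 closed loop(s), length Σ = 8.392088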